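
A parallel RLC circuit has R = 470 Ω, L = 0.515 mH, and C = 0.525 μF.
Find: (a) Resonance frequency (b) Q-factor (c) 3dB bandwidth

Step 1 — Resonance: ω₀ = 1/√(LC) = 1/√(0.000515·5.25e-07) = 6.082e+04 rad/s.
Step 2 — f₀ = ω₀/(2π) = 9679 Hz.
Step 3 — Parallel Q: Q = R/(ω₀L) = 470/(6.082e+04·0.000515) = 15.01.
Step 4 — Bandwidth: Δω = ω₀/Q = 4053 rad/s; BW = Δω/(2π) = 645 Hz.

(a) f₀ = 9679 Hz  (b) Q = 15.01  (c) BW = 645 Hz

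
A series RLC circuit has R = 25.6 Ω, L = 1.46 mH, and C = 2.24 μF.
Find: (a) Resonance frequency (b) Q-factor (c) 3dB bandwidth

Step 1 — Resonance condition Im(Z)=0 gives ω₀ = 1/√(LC).
Step 2 — ω₀ = 1/√(0.00146·2.24e-06) = 1.749e+04 rad/s.
Step 3 — f₀ = ω₀/(2π) = 2783 Hz.
Step 4 — Series Q: Q = ω₀L/R = 1.749e+04·0.00146/25.6 = 0.9973.
Step 5 — 3dB bandwidth: Δω = ω₀/Q = 1.753e+04 rad/s; BW = Δω/(2π) = 2791 Hz.

(a) f₀ = 2783 Hz  (b) Q = 0.9973  (c) BW = 2791 Hz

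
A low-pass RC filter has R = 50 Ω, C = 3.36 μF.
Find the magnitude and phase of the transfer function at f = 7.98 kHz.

Step 1 — Angular frequency: ω = 2π·7980 = 5.014e+04 rad/s.
Step 2 — Transfer function: H(jω) = 1/(1 + jωRC).
Step 3 — Denominator: 1 + jωRC = 1 + j·5.014e+04·50·3.36e-06 = 1 + j8.423.
Step 4 — H = 0.0139 - j0.1171.
Step 5 — Magnitude: |H| = 0.1179 (-18.6 dB); phase: φ = -83.2°.

|H| = 0.1179 (-18.6 dB), φ = -83.2°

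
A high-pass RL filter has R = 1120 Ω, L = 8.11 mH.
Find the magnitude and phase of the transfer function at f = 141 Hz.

Step 1 — Angular frequency: ω = 2π·141 = 885.9 rad/s.
Step 2 — Transfer function: H(jω) = jωL/(R + jωL).
Step 3 — Numerator jωL = j·7.185; denominator R + jωL = 1120 + j7.185.
Step 4 — H = 4.115e-05 + j0.006415.
Step 5 — Magnitude: |H| = 0.006415 (-43.9 dB); phase: φ = 89.6°.

|H| = 0.006415 (-43.9 dB), φ = 89.6°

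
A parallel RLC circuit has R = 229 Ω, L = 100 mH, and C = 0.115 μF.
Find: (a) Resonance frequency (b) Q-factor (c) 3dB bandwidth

Step 1 — Resonance: ω₀ = 1/√(LC) = 1/√(0.1·1.15e-07) = 9325 rad/s.
Step 2 — f₀ = ω₀/(2π) = 1484 Hz.
Step 3 — Parallel Q: Q = R/(ω₀L) = 229/(9325·0.1) = 0.2456.
Step 4 — Bandwidth: Δω = ω₀/Q = 3.797e+04 rad/s; BW = Δω/(2π) = 6043 Hz.

(a) f₀ = 1484 Hz  (b) Q = 0.2456  (c) BW = 6043 Hz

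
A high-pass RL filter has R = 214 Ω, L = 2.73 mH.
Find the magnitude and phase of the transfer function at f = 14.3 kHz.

Step 1 — Angular frequency: ω = 2π·1.43e+04 = 8.985e+04 rad/s.
Step 2 — Transfer function: H(jω) = jωL/(R + jωL).
Step 3 — Numerator jωL = j·245.3; denominator R + jωL = 214 + j245.3.
Step 4 — H = 0.5678 + j0.4954.
Step 5 — Magnitude: |H| = 0.7535 (-2.5 dB); phase: φ = 41.1°.

|H| = 0.7535 (-2.5 dB), φ = 41.1°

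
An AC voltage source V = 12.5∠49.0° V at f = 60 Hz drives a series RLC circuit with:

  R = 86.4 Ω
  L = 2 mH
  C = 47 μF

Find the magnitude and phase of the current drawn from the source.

Step 1 — Angular frequency: ω = 2π·f = 2π·60 = 377 rad/s.
Step 2 — Component impedances:
  R: Z = R = 86.4 Ω
  L: Z = jωL = j·377·0.002 = 0 + j0.754 Ω
  C: Z = 1/(jωC) = -j/(ω·C) = 0 - j56.44 Ω
Step 3 — Series combination: Z_total = R + L + C = 86.4 - j55.68 Ω = 102.8∠-32.8° Ω.
Step 4 — Source phasor: V = 12.5∠49.0° V = 8.201 + j9.434 V.
Step 5 — Ohm's law: I = V / Z_total = (8.201 + j9.434) / (86.4 - j55.68) = 0.01734 + j0.1204 A.
Step 6 — Convert to polar: |I| = 0.1216 A, ∠I = 81.8°.

I = 0.1216∠81.8° A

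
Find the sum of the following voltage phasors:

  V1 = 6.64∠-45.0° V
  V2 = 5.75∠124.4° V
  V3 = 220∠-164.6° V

Step 1 — Convert each phasor to rectangular form:
  V1 = 6.64·(cos(-45.0°) + j·sin(-45.0°)) = 4.695 - j4.695 V
  V2 = 5.75·(cos(124.4°) + j·sin(124.4°)) = -3.249 + j4.744 V
  V3 = 220·(cos(-164.6°) + j·sin(-164.6°)) = -212.1 - j58.42 V
Step 2 — Sum components: V_total = -210.7 - j58.37 V.
Step 3 — Convert to polar: |V_total| = 218.6 V, ∠V_total = -164.5°.

V_total = 218.6∠-164.5° V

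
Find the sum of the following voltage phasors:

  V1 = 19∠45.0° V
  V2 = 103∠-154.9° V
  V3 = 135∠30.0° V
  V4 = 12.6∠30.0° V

Step 1 — Convert each phasor to rectangular form:
  V1 = 19·(cos(45.0°) + j·sin(45.0°)) = 13.44 + j13.44 V
  V2 = 103·(cos(-154.9°) + j·sin(-154.9°)) = -93.27 - j43.69 V
  V3 = 135·(cos(30.0°) + j·sin(30.0°)) = 116.9 + j67.5 V
  V4 = 12.6·(cos(30.0°) + j·sin(30.0°)) = 10.91 + j6.3 V
Step 2 — Sum components: V_total = 47.99 + j43.54 V.
Step 3 — Convert to polar: |V_total| = 64.8 V, ∠V_total = 42.2°.

V_total = 64.8∠42.2° V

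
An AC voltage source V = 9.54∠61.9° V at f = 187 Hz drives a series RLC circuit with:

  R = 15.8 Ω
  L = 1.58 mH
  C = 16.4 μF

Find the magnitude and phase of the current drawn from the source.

Step 1 — Angular frequency: ω = 2π·f = 2π·187 = 1175 rad/s.
Step 2 — Component impedances:
  R: Z = R = 15.8 Ω
  L: Z = jωL = j·1175·0.00158 = 0 + j1.856 Ω
  C: Z = 1/(jωC) = -j/(ω·C) = 0 - j51.9 Ω
Step 3 — Series combination: Z_total = R + L + C = 15.8 - j50.04 Ω = 52.47∠-72.5° Ω.
Step 4 — Source phasor: V = 9.54∠61.9° V = 4.493 + j8.415 V.
Step 5 — Ohm's law: I = V / Z_total = (4.493 + j8.415) / (15.8 - j50.04) = -0.1271 + j0.1299 A.
Step 6 — Convert to polar: |I| = 0.1818 A, ∠I = 134.4°.

I = 0.1818∠134.4° A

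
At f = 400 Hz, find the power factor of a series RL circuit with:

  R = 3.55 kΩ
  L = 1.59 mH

Step 1 — Angular frequency: ω = 2π·f = 2π·400 = 2513 rad/s.
Step 2 — Component impedances:
  R: Z = R = 3550 Ω
  L: Z = jωL = j·2513·0.00159 = 0 + j3.996 Ω
Step 3 — Series combination: Z_total = R + L = 3550 + j3.996 Ω = 3550∠0.1° Ω.
Step 4 — Power factor: PF = cos(φ) = Re(Z)/|Z| = 3550/3550 = 1.
Step 5 — Type: Im(Z) = 3.996 ⇒ lagging (phase φ = 0.1°).

PF = 1 (lagging, φ = 0.1°)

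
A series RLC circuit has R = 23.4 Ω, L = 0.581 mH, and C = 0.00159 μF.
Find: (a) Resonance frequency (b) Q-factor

Step 1 — Resonance condition Im(Z)=0 gives ω₀ = 1/√(LC).
Step 2 — ω₀ = 1/√(0.000581·1.59e-09) = 1.04e+06 rad/s.
Step 3 — f₀ = ω₀/(2π) = 1.656e+05 Hz.
Step 4 — Series Q: Q = ω₀L/R = 1.04e+06·0.000581/23.4 = 25.83.

(a) f₀ = 1.656e+05 Hz  (b) Q = 25.83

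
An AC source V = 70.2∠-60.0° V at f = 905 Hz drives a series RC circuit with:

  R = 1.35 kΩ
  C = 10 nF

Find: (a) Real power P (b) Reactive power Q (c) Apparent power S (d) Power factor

Step 1 — Angular frequency: ω = 2π·f = 2π·905 = 5686 rad/s.
Step 2 — Component impedances:
  R: Z = R = 1350 Ω
  C: Z = 1/(jωC) = -j/(ω·C) = 0 - j1.759e+04 Ω
Step 3 — Series combination: Z_total = R + C = 1350 - j1.759e+04 Ω = 1.764e+04∠-85.6° Ω.
Step 4 — Source phasor: V = 70.2∠-60.0° V = 35.1 - j60.79 V.
Step 5 — Current: I = V / Z = 0.003589 + j0.00172 A = 0.00398∠25.6° A.
Step 6 — Complex power: S = V·I* = 0.02139 - j0.2786 VA.
Step 7 — Real power: P = Re(S) = 0.02139 W.
Step 8 — Reactive power: Q = Im(S) = -0.2786 VAR.
Step 9 — Apparent power: |S| = 0.2794 VA.
Step 10 — Power factor: PF = P/|S| = 0.07654 (leading).

(a) P = 0.02139 W  (b) Q = -0.2786 VAR  (c) S = 0.2794 VA  (d) PF = 0.07654 (leading)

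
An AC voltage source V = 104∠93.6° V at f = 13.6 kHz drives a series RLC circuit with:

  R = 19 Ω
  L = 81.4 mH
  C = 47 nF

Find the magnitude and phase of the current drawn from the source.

Step 1 — Angular frequency: ω = 2π·f = 2π·1.36e+04 = 8.545e+04 rad/s.
Step 2 — Component impedances:
  R: Z = R = 19 Ω
  L: Z = jωL = j·8.545e+04·0.0814 = 0 + j6956 Ω
  C: Z = 1/(jωC) = -j/(ω·C) = 0 - j249 Ω
Step 3 — Series combination: Z_total = R + L + C = 19 + j6707 Ω = 6707∠89.8° Ω.
Step 4 — Source phasor: V = 104∠93.6° V = -6.53 + j103.8 V.
Step 5 — Ohm's law: I = V / Z_total = (-6.53 + j103.8) / (19 + j6707) = 0.01547 + j0.001018 A.
Step 6 — Convert to polar: |I| = 0.01551 A, ∠I = 3.8°.

I = 0.01551∠3.8° A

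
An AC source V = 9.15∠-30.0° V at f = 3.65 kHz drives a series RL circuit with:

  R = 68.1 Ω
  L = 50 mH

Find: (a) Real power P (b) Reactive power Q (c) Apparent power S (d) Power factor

Step 1 — Angular frequency: ω = 2π·f = 2π·3650 = 2.293e+04 rad/s.
Step 2 — Component impedances:
  R: Z = R = 68.1 Ω
  L: Z = jωL = j·2.293e+04·0.05 = 0 + j1147 Ω
Step 3 — Series combination: Z_total = R + L = 68.1 + j1147 Ω = 1149∠86.6° Ω.
Step 4 — Source phasor: V = 9.15∠-30.0° V = 7.924 - j4.575 V.
Step 5 — Current: I = V / Z = -0.003567 - j0.007122 A = 0.007966∠-116.6° A.
Step 6 — Complex power: S = V·I* = 0.004321 + j0.07276 VA.
Step 7 — Real power: P = Re(S) = 0.004321 W.
Step 8 — Reactive power: Q = Im(S) = 0.07276 VAR.
Step 9 — Apparent power: |S| = 0.07288 VA.
Step 10 — Power factor: PF = P/|S| = 0.05928 (lagging).

(a) P = 0.004321 W  (b) Q = 0.07276 VAR  (c) S = 0.07288 VA  (d) PF = 0.05928 (lagging)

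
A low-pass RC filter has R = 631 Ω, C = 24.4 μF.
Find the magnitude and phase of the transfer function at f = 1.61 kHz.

Step 1 — Angular frequency: ω = 2π·1610 = 1.012e+04 rad/s.
Step 2 — Transfer function: H(jω) = 1/(1 + jωRC).
Step 3 — Denominator: 1 + jωRC = 1 + j·1.012e+04·631·2.44e-05 = 1 + j155.7.
Step 4 — H = 4.122e-05 - j0.00642.
Step 5 — Magnitude: |H| = 0.00642 (-43.8 dB); phase: φ = -89.6°.

|H| = 0.00642 (-43.8 dB), φ = -89.6°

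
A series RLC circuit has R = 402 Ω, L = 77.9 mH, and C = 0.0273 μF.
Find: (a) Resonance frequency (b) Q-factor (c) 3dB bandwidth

Step 1 — Resonance condition Im(Z)=0 gives ω₀ = 1/√(LC).
Step 2 — ω₀ = 1/√(0.0779·2.73e-08) = 2.168e+04 rad/s.
Step 3 — f₀ = ω₀/(2π) = 3451 Hz.
Step 4 — Series Q: Q = ω₀L/R = 2.168e+04·0.0779/402 = 4.202.
Step 5 — 3dB bandwidth: Δω = ω₀/Q = 5160 rad/s; BW = Δω/(2π) = 821.3 Hz.

(a) f₀ = 3451 Hz  (b) Q = 4.202  (c) BW = 821.3 Hz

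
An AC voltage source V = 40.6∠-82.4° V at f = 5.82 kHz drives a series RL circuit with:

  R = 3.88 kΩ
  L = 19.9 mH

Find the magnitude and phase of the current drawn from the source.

Step 1 — Angular frequency: ω = 2π·f = 2π·5820 = 3.657e+04 rad/s.
Step 2 — Component impedances:
  R: Z = R = 3880 Ω
  L: Z = jωL = j·3.657e+04·0.0199 = 0 + j727.7 Ω
Step 3 — Series combination: Z_total = R + L = 3880 + j727.7 Ω = 3948∠10.6° Ω.
Step 4 — Source phasor: V = 40.6∠-82.4° V = 5.37 - j40.24 V.
Step 5 — Ohm's law: I = V / Z_total = (5.37 - j40.24) / (3880 + j727.7) = -0.0005423 - j0.01027 A.
Step 6 — Convert to polar: |I| = 0.01028 A, ∠I = -93.0°.

I = 0.01028∠-93.0° A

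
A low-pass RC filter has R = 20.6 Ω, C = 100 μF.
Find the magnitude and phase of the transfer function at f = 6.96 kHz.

Step 1 — Angular frequency: ω = 2π·6960 = 4.373e+04 rad/s.
Step 2 — Transfer function: H(jω) = 1/(1 + jωRC).
Step 3 — Denominator: 1 + jωRC = 1 + j·4.373e+04·20.6·0.0001 = 1 + j90.09.
Step 4 — H = 0.0001232 - j0.0111.
Step 5 — Magnitude: |H| = 0.0111 (-39.1 dB); phase: φ = -89.4°.

|H| = 0.0111 (-39.1 dB), φ = -89.4°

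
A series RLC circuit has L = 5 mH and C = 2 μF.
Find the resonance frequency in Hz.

Step 1 — Resonance condition Im(Z)=0 gives ω₀ = 1/√(LC).
Step 2 — ω₀ = 1/√(0.005·2e-06) = 1e+04 rad/s.
Step 3 — f₀ = ω₀/(2π) = 1592 Hz.

f₀ = 1592 Hz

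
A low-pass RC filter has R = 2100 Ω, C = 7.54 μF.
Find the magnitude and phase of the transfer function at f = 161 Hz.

Step 1 — Angular frequency: ω = 2π·161 = 1012 rad/s.
Step 2 — Transfer function: H(jω) = 1/(1 + jωRC).
Step 3 — Denominator: 1 + jωRC = 1 + j·1012·2100·7.54e-06 = 1 + j16.02.
Step 4 — H = 0.003883 - j0.06219.
Step 5 — Magnitude: |H| = 0.06231 (-24.1 dB); phase: φ = -86.4°.

|H| = 0.06231 (-24.1 dB), φ = -86.4°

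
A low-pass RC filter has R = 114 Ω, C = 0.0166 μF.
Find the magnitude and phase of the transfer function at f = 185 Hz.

Step 1 — Angular frequency: ω = 2π·185 = 1162 rad/s.
Step 2 — Transfer function: H(jω) = 1/(1 + jωRC).
Step 3 — Denominator: 1 + jωRC = 1 + j·1162·114·1.66e-08 = 1 + j0.0022.
Step 4 — H = 1 - j0.0022.
Step 5 — Magnitude: |H| = 1 (-0.0 dB); phase: φ = -0.1°.

|H| = 1 (-0.0 dB), φ = -0.1°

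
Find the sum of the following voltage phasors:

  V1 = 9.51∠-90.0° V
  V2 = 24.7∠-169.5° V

Step 1 — Convert each phasor to rectangular form:
  V1 = 9.51·(cos(-90.0°) + j·sin(-90.0°)) = 0 - j9.51 V
  V2 = 24.7·(cos(-169.5°) + j·sin(-169.5°)) = -24.29 - j4.501 V
Step 2 — Sum components: V_total = -24.29 - j14.01 V.
Step 3 — Convert to polar: |V_total| = 28.04 V, ∠V_total = -150.0°.

V_total = 28.04∠-150.0° V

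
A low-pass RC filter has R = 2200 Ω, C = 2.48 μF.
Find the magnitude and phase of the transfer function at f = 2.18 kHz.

Step 1 — Angular frequency: ω = 2π·2180 = 1.37e+04 rad/s.
Step 2 — Transfer function: H(jω) = 1/(1 + jωRC).
Step 3 — Denominator: 1 + jωRC = 1 + j·1.37e+04·2200·2.48e-06 = 1 + j74.73.
Step 4 — H = 0.000179 - j0.01338.
Step 5 — Magnitude: |H| = 0.01338 (-37.5 dB); phase: φ = -89.2°.

|H| = 0.01338 (-37.5 dB), φ = -89.2°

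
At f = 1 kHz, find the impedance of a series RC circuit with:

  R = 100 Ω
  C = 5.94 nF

Step 1 — Angular frequency: ω = 2π·f = 2π·1000 = 6283 rad/s.
Step 2 — Component impedances:
  R: Z = R = 100 Ω
  C: Z = 1/(jωC) = -j/(ω·C) = 0 - j2.679e+04 Ω
Step 3 — Series combination: Z_total = R + C = 100 - j2.679e+04 Ω = 2.679e+04∠-89.8° Ω.

Z = 100 - j2.679e+04 Ω = 2.679e+04∠-89.8° Ω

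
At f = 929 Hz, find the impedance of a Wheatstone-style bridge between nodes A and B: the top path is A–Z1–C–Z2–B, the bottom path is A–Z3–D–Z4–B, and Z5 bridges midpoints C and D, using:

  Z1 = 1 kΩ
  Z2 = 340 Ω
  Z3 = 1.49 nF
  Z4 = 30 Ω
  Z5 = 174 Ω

Step 1 — Angular frequency: ω = 2π·f = 2π·929 = 5837 rad/s.
Step 2 — Component impedances:
  Z1: Z = R = 1000 Ω
  Z2: Z = R = 340 Ω
  Z3: Z = 1/(jωC) = -j/(ω·C) = 0 - j1.15e+05 Ω
  Z4: Z = R = 30 Ω
  Z5: Z = R = 174 Ω
Step 3 — Bridge requires nodal analysis (the Z5 bridge couples midpoints C and D, so the two paths cannot be reduced to a simple series/parallel combination). Setting node B to ground and injecting 1 A at node A, the 3-node admittance system at A, C, D solves to V_A = Z_AB = 1127 - j10.69 Ω = 1127∠-0.5° Ω.

Z = 1127 - j10.69 Ω = 1127∠-0.5° Ω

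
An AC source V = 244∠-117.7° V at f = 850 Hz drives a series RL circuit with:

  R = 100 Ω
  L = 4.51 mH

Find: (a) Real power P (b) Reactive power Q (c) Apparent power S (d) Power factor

Step 1 — Angular frequency: ω = 2π·f = 2π·850 = 5341 rad/s.
Step 2 — Component impedances:
  R: Z = R = 100 Ω
  L: Z = jωL = j·5341·0.00451 = 0 + j24.09 Ω
Step 3 — Series combination: Z_total = R + L = 100 + j24.09 Ω = 102.9∠13.5° Ω.
Step 4 — Source phasor: V = 244∠-117.7° V = -113.4 - j216 V.
Step 5 — Current: I = V / Z = -1.564 - j1.784 A = 2.372∠-131.2° A.
Step 6 — Complex power: S = V·I* = 562.7 + j135.5 VA.
Step 7 — Real power: P = Re(S) = 562.7 W.
Step 8 — Reactive power: Q = Im(S) = 135.5 VAR.
Step 9 — Apparent power: |S| = 578.8 VA.
Step 10 — Power factor: PF = P/|S| = 0.9722 (lagging).

(a) P = 562.7 W  (b) Q = 135.5 VAR  (c) S = 578.8 VA  (d) PF = 0.9722 (lagging)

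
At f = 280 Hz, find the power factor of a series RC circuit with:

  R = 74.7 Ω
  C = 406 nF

Step 1 — Angular frequency: ω = 2π·f = 2π·280 = 1759 rad/s.
Step 2 — Component impedances:
  R: Z = R = 74.7 Ω
  C: Z = 1/(jωC) = -j/(ω·C) = 0 - j1400 Ω
Step 3 — Series combination: Z_total = R + C = 74.7 - j1400 Ω = 1402∠-86.9° Ω.
Step 4 — Power factor: PF = cos(φ) = Re(Z)/|Z| = 74.7/1402 = 0.05328.
Step 5 — Type: Im(Z) = -1400 ⇒ leading (phase φ = -86.9°).

PF = 0.05328 (leading, φ = -86.9°)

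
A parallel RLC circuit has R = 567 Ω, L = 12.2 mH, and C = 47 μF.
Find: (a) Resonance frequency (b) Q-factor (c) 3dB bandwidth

Step 1 — Resonance: ω₀ = 1/√(LC) = 1/√(0.0122·4.7e-05) = 1321 rad/s.
Step 2 — f₀ = ω₀/(2π) = 210.2 Hz.
Step 3 — Parallel Q: Q = R/(ω₀L) = 567/(1321·0.0122) = 35.19.
Step 4 — Bandwidth: Δω = ω₀/Q = 37.52 rad/s; BW = Δω/(2π) = 5.972 Hz.

(a) f₀ = 210.2 Hz  (b) Q = 35.19  (c) BW = 5.972 Hz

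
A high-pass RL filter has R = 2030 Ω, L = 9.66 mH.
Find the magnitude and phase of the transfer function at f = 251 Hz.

Step 1 — Angular frequency: ω = 2π·251 = 1577 rad/s.
Step 2 — Transfer function: H(jω) = jωL/(R + jωL).
Step 3 — Numerator jωL = j·15.23; denominator R + jωL = 2030 + j15.23.
Step 4 — H = 5.632e-05 + j0.007504.
Step 5 — Magnitude: |H| = 0.007505 (-42.5 dB); phase: φ = 89.6°.

|H| = 0.007505 (-42.5 dB), φ = 89.6°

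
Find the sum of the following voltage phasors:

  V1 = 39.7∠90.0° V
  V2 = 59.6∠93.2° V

Step 1 — Convert each phasor to rectangular form:
  V1 = 39.7·(cos(90.0°) + j·sin(90.0°)) = 0 + j39.7 V
  V2 = 59.6·(cos(93.2°) + j·sin(93.2°)) = -3.327 + j59.51 V
Step 2 — Sum components: V_total = -3.327 + j99.21 V.
Step 3 — Convert to polar: |V_total| = 99.26 V, ∠V_total = 91.9°.

V_total = 99.26∠91.9° V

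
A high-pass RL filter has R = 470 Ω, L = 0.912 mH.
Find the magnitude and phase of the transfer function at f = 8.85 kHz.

Step 1 — Angular frequency: ω = 2π·8850 = 5.561e+04 rad/s.
Step 2 — Transfer function: H(jω) = jωL/(R + jωL).
Step 3 — Numerator jωL = j·50.71; denominator R + jωL = 470 + j50.71.
Step 4 — H = 0.01151 + j0.1067.
Step 5 — Magnitude: |H| = 0.1073 (-19.4 dB); phase: φ = 83.8°.

|H| = 0.1073 (-19.4 dB), φ = 83.8°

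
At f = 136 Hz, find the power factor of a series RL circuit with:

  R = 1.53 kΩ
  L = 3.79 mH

Step 1 — Angular frequency: ω = 2π·f = 2π·136 = 854.5 rad/s.
Step 2 — Component impedances:
  R: Z = R = 1530 Ω
  L: Z = jωL = j·854.5·0.00379 = 0 + j3.239 Ω
Step 3 — Series combination: Z_total = R + L = 1530 + j3.239 Ω = 1530∠0.1° Ω.
Step 4 — Power factor: PF = cos(φ) = Re(Z)/|Z| = 1530/1530 = 1.
Step 5 — Type: Im(Z) = 3.239 ⇒ lagging (phase φ = 0.1°).

PF = 1 (lagging, φ = 0.1°)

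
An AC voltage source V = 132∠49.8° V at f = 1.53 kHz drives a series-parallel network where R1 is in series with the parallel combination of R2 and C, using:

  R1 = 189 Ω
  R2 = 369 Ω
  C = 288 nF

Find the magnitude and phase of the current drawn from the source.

Step 1 — Angular frequency: ω = 2π·f = 2π·1530 = 9613 rad/s.
Step 2 — Component impedances:
  R1: Z = R = 189 Ω
  R2: Z = R = 369 Ω
  C: Z = 1/(jωC) = -j/(ω·C) = 0 - j361.2 Ω
Step 3 — Parallel branch: R2 || C = 1/(1/R2 + 1/C) = 180.6 - j184.5 Ω.
Step 4 — Series with R1: Z_total = R1 + (R2 || C) = 369.6 - j184.5 Ω = 413∠-26.5° Ω.
Step 5 — Source phasor: V = 132∠49.8° V = 85.2 + j100.8 V.
Step 6 — Ohm's law: I = V / Z_total = (85.2 + j100.8) / (369.6 - j184.5) = 0.07555 + j0.3105 A.
Step 7 — Convert to polar: |I| = 0.3196 A, ∠I = 76.3°.

I = 0.3196∠76.3° A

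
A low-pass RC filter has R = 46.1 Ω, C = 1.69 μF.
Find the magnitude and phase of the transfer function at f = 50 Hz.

Step 1 — Angular frequency: ω = 2π·50 = 314.2 rad/s.
Step 2 — Transfer function: H(jω) = 1/(1 + jωRC).
Step 3 — Denominator: 1 + jωRC = 1 + j·314.2·46.1·1.69e-06 = 1 + j0.02448.
Step 4 — H = 0.9994 - j0.02446.
Step 5 — Magnitude: |H| = 0.9997 (-0.0 dB); phase: φ = -1.4°.

|H| = 0.9997 (-0.0 dB), φ = -1.4°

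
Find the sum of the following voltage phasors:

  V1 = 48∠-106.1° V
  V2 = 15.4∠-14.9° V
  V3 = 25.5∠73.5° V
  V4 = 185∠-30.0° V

Step 1 — Convert each phasor to rectangular form:
  V1 = 48·(cos(-106.1°) + j·sin(-106.1°)) = -13.31 - j46.12 V
  V2 = 15.4·(cos(-14.9°) + j·sin(-14.9°)) = 14.88 - j3.96 V
  V3 = 25.5·(cos(73.5°) + j·sin(73.5°)) = 7.242 + j24.45 V
  V4 = 185·(cos(-30.0°) + j·sin(-30.0°)) = 160.2 - j92.5 V
Step 2 — Sum components: V_total = 169 - j118.1 V.
Step 3 — Convert to polar: |V_total| = 206.2 V, ∠V_total = -34.9°.

V_total = 206.2∠-34.9° V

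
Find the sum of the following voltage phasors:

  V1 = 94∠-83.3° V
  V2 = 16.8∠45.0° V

Step 1 — Convert each phasor to rectangular form:
  V1 = 94·(cos(-83.3°) + j·sin(-83.3°)) = 10.97 - j93.36 V
  V2 = 16.8·(cos(45.0°) + j·sin(45.0°)) = 11.88 + j11.88 V
Step 2 — Sum components: V_total = 22.85 - j81.48 V.
Step 3 — Convert to polar: |V_total| = 84.62 V, ∠V_total = -74.3°.

V_total = 84.62∠-74.3° V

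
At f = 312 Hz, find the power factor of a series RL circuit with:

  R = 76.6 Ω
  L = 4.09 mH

Step 1 — Angular frequency: ω = 2π·f = 2π·312 = 1960 rad/s.
Step 2 — Component impedances:
  R: Z = R = 76.6 Ω
  L: Z = jωL = j·1960·0.00409 = 0 + j8.018 Ω
Step 3 — Series combination: Z_total = R + L = 76.6 + j8.018 Ω = 77.02∠6.0° Ω.
Step 4 — Power factor: PF = cos(φ) = Re(Z)/|Z| = 76.6/77.018 = 0.9946.
Step 5 — Type: Im(Z) = 8.018 ⇒ lagging (phase φ = 6.0°).

PF = 0.9946 (lagging, φ = 6.0°)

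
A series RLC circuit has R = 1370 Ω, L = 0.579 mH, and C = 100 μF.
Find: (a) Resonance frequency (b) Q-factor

Step 1 — Resonance condition Im(Z)=0 gives ω₀ = 1/√(LC).
Step 2 — ω₀ = 1/√(0.000579·0.0001) = 4156 rad/s.
Step 3 — f₀ = ω₀/(2π) = 661.4 Hz.
Step 4 — Series Q: Q = ω₀L/R = 4156·0.000579/1370 = 0.001756.

(a) f₀ = 661.4 Hz  (b) Q = 0.001756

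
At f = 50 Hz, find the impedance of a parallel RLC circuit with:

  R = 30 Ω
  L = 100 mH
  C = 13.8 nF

Step 1 — Angular frequency: ω = 2π·f = 2π·50 = 314.2 rad/s.
Step 2 — Component impedances:
  R: Z = R = 30 Ω
  L: Z = jωL = j·314.2·0.1 = 0 + j31.42 Ω
  C: Z = 1/(jωC) = -j/(ω·C) = 0 - j2.307e+05 Ω
Step 3 — Parallel combination: 1/Z_total = 1/R + 1/L + 1/C; Z_total = 15.69 + j14.98 Ω = 21.7∠43.7° Ω.

Z = 15.69 + j14.98 Ω = 21.7∠43.7° Ω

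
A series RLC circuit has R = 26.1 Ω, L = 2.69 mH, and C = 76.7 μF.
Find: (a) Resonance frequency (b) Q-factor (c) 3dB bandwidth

Step 1 — Resonance: ω₀ = 1/√(LC) = 1/√(0.00269·7.67e-05) = 2202 rad/s.
Step 2 — f₀ = ω₀/(2π) = 350.4 Hz.
Step 3 — Series Q: Q = ω₀L/R = 2202·0.00269/26.1 = 0.2269.
Step 4 — Bandwidth: Δω = ω₀/Q = 9703 rad/s; BW = Δω/(2π) = 1544 Hz.

(a) f₀ = 350.4 Hz  (b) Q = 0.2269  (c) BW = 1544 Hz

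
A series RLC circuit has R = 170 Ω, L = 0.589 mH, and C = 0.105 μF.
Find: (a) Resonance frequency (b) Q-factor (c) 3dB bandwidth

Step 1 — Resonance: ω₀ = 1/√(LC) = 1/√(0.000589·1.05e-07) = 1.272e+05 rad/s.
Step 2 — f₀ = ω₀/(2π) = 2.024e+04 Hz.
Step 3 — Series Q: Q = ω₀L/R = 1.272e+05·0.000589/170 = 0.4406.
Step 4 — Bandwidth: Δω = ω₀/Q = 2.886e+05 rad/s; BW = Δω/(2π) = 4.594e+04 Hz.

(a) f₀ = 2.024e+04 Hz  (b) Q = 0.4406  (c) BW = 4.594e+04 Hz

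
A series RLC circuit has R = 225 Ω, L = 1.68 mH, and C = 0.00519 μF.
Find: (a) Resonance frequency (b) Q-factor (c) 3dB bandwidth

Step 1 — Resonance: ω₀ = 1/√(LC) = 1/√(0.00168·5.19e-09) = 3.387e+05 rad/s.
Step 2 — f₀ = ω₀/(2π) = 5.39e+04 Hz.
Step 3 — Series Q: Q = ω₀L/R = 3.387e+05·0.00168/225 = 2.529.
Step 4 — Bandwidth: Δω = ω₀/Q = 1.339e+05 rad/s; BW = Δω/(2π) = 2.132e+04 Hz.

(a) f₀ = 5.39e+04 Hz  (b) Q = 2.529  (c) BW = 2.132e+04 Hz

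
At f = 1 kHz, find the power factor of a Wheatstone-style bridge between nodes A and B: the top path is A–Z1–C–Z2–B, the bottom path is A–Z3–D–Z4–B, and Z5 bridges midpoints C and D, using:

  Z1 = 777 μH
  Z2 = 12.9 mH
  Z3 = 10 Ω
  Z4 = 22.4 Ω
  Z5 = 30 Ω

Step 1 — Angular frequency: ω = 2π·f = 2π·1000 = 6283 rad/s.
Step 2 — Component impedances:
  Z1: Z = jωL = j·6283·0.000777 = 0 + j4.882 Ω
  Z2: Z = jωL = j·6283·0.0129 = 0 + j81.05 Ω
  Z3: Z = R = 10 Ω
  Z4: Z = R = 22.4 Ω
  Z5: Z = R = 30 Ω
Step 3 — Bridge requires nodal analysis (the Z5 bridge couples midpoints C and D, so the two paths cannot be reduced to a simple series/parallel combination). Setting node B to ground and injecting 1 A at node A, the 3-node admittance system at A, C, D solves to V_A = Z_AB = 27.12 + j9.871 Ω = 28.86∠20.0° Ω.
Step 4 — Power factor: PF = cos(φ) = Re(Z)/|Z| = 27.12/28.86 = 0.9397.
Step 5 — Type: Im(Z) = 9.871 ⇒ lagging (phase φ = 20.0°).

PF = 0.9397 (lagging, φ = 20.0°)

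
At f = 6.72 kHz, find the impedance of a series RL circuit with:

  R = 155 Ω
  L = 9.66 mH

Step 1 — Angular frequency: ω = 2π·f = 2π·6720 = 4.222e+04 rad/s.
Step 2 — Component impedances:
  R: Z = R = 155 Ω
  L: Z = jωL = j·4.222e+04·0.00966 = 0 + j407.9 Ω
Step 3 — Series combination: Z_total = R + L = 155 + j407.9 Ω = 436.3∠69.2° Ω.

Z = 155 + j407.9 Ω = 436.3∠69.2° Ω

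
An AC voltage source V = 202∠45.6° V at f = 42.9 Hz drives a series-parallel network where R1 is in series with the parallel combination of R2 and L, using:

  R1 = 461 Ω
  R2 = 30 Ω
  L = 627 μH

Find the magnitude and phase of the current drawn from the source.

Step 1 — Angular frequency: ω = 2π·f = 2π·42.9 = 269.5 rad/s.
Step 2 — Component impedances:
  R1: Z = R = 461 Ω
  R2: Z = R = 30 Ω
  L: Z = jωL = j·269.5·0.000627 = 0 + j0.169 Ω
Step 3 — Parallel branch: R2 || L = 1/(1/R2 + 1/L) = 0.0009521 + j0.169 Ω.
Step 4 — Series with R1: Z_total = R1 + (R2 || L) = 461 + j0.169 Ω = 461∠0.0° Ω.
Step 5 — Source phasor: V = 202∠45.6° V = 141.3 + j144.3 V.
Step 6 — Ohm's law: I = V / Z_total = (141.3 + j144.3) / (461 + j0.169) = 0.3067 + j0.313 A.
Step 7 — Convert to polar: |I| = 0.4382 A, ∠I = 45.6°.

I = 0.4382∠45.6° A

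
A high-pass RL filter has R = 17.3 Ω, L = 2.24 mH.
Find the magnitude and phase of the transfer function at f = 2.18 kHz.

Step 1 — Angular frequency: ω = 2π·2180 = 1.37e+04 rad/s.
Step 2 — Transfer function: H(jω) = jωL/(R + jωL).
Step 3 — Numerator jωL = j·30.68; denominator R + jωL = 17.3 + j30.68.
Step 4 — H = 0.7588 + j0.4278.
Step 5 — Magnitude: |H| = 0.8711 (-1.2 dB); phase: φ = 29.4°.

|H| = 0.8711 (-1.2 dB), φ = 29.4°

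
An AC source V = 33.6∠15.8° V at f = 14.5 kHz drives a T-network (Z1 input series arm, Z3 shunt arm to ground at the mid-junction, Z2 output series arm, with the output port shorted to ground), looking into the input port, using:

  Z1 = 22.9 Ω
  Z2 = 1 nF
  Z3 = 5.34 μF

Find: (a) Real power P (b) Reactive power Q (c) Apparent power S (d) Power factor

Step 1 — Angular frequency: ω = 2π·f = 2π·1.45e+04 = 9.111e+04 rad/s.
Step 2 — Component impedances:
  Z1: Z = R = 22.9 Ω
  Z2: Z = 1/(jωC) = -j/(ω·C) = 0 - j1.098e+04 Ω
  Z3: Z = 1/(jωC) = -j/(ω·C) = 0 - j2.055 Ω
Step 3 — With the output port shorted to ground, the output series arm Z2 runs from the junction to ground; the shunt arm Z3 also runs from the junction to ground. They appear in parallel: Z3 || Z2 = 0 - j2.055 Ω.
Step 4 — Series with input arm Z1: Z_in = Z1 + (Z3 || Z2) = 22.9 - j2.055 Ω = 22.99∠-5.1° Ω.
Step 5 — Source phasor: V = 33.6∠15.8° V = 32.33 + j9.149 V.
Step 6 — Current: I = V / Z = 1.365 + j0.522 A = 1.461∠20.9° A.
Step 7 — Complex power: S = V·I* = 48.91 - j4.389 VA.
Step 8 — Real power: P = Re(S) = 48.91 W.
Step 9 — Reactive power: Q = Im(S) = -4.389 VAR.
Step 10 — Apparent power: |S| = 49.1 VA.
Step 11 — Power factor: PF = P/|S| = 0.996 (leading).

(a) P = 48.91 W  (b) Q = -4.389 VAR  (c) S = 49.1 VA  (d) PF = 0.996 (leading)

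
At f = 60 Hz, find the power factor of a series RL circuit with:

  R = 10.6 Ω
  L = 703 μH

Step 1 — Angular frequency: ω = 2π·f = 2π·60 = 377 rad/s.
Step 2 — Component impedances:
  R: Z = R = 10.6 Ω
  L: Z = jωL = j·377·0.000703 = 0 + j0.265 Ω
Step 3 — Series combination: Z_total = R + L = 10.6 + j0.265 Ω = 10.6∠1.4° Ω.
Step 4 — Power factor: PF = cos(φ) = Re(Z)/|Z| = 10.6/10.603 = 0.9997.
Step 5 — Type: Im(Z) = 0.265 ⇒ lagging (phase φ = 1.4°).

PF = 0.9997 (lagging, φ = 1.4°)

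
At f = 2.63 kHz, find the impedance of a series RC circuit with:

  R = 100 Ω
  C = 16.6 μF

Step 1 — Angular frequency: ω = 2π·f = 2π·2630 = 1.652e+04 rad/s.
Step 2 — Component impedances:
  R: Z = R = 100 Ω
  C: Z = 1/(jωC) = -j/(ω·C) = 0 - j3.645 Ω
Step 3 — Series combination: Z_total = R + C = 100 - j3.645 Ω = 100.1∠-2.1° Ω.

Z = 100 - j3.645 Ω = 100.1∠-2.1° Ω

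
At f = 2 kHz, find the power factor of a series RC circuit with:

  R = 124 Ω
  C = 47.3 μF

Step 1 — Angular frequency: ω = 2π·f = 2π·2000 = 1.257e+04 rad/s.
Step 2 — Component impedances:
  R: Z = R = 124 Ω
  C: Z = 1/(jωC) = -j/(ω·C) = 0 - j1.682 Ω
Step 3 — Series combination: Z_total = R + C = 124 - j1.682 Ω = 124∠-0.8° Ω.
Step 4 — Power factor: PF = cos(φ) = Re(Z)/|Z| = 124/124.01 = 0.9999.
Step 5 — Type: Im(Z) = -1.682 ⇒ leading (phase φ = -0.8°).

PF = 0.9999 (leading, φ = -0.8°)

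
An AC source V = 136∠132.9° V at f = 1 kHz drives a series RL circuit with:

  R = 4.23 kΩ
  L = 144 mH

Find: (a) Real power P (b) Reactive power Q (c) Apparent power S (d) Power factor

Step 1 — Angular frequency: ω = 2π·f = 2π·1000 = 6283 rad/s.
Step 2 — Component impedances:
  R: Z = R = 4230 Ω
  L: Z = jωL = j·6283·0.144 = 0 + j904.8 Ω
Step 3 — Series combination: Z_total = R + L = 4230 + j904.8 Ω = 4326∠12.1° Ω.
Step 4 — Source phasor: V = 136∠132.9° V = -92.58 + j99.63 V.
Step 5 — Current: I = V / Z = -0.01611 + j0.027 A = 0.03144∠120.8° A.
Step 6 — Complex power: S = V·I* = 4.181 + j0.8944 VA.
Step 7 — Real power: P = Re(S) = 4.181 W.
Step 8 — Reactive power: Q = Im(S) = 0.8944 VAR.
Step 9 — Apparent power: |S| = 4.276 VA.
Step 10 — Power factor: PF = P/|S| = 0.9779 (lagging).

(a) P = 4.181 W  (b) Q = 0.8944 VAR  (c) S = 4.276 VA  (d) PF = 0.9779 (lagging)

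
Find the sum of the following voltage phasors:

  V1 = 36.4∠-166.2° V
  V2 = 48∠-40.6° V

Step 1 — Convert each phasor to rectangular form:
  V1 = 36.4·(cos(-166.2°) + j·sin(-166.2°)) = -35.35 - j8.683 V
  V2 = 48·(cos(-40.6°) + j·sin(-40.6°)) = 36.45 - j31.24 V
Step 2 — Sum components: V_total = 1.096 - j39.92 V.
Step 3 — Convert to polar: |V_total| = 39.93 V, ∠V_total = -88.4°.

V_total = 39.93∠-88.4° V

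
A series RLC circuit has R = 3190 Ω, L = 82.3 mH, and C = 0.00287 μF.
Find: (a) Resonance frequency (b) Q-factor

Step 1 — Resonance condition Im(Z)=0 gives ω₀ = 1/√(LC).
Step 2 — ω₀ = 1/√(0.0823·2.87e-09) = 6.507e+04 rad/s.
Step 3 — f₀ = ω₀/(2π) = 1.036e+04 Hz.
Step 4 — Series Q: Q = ω₀L/R = 6.507e+04·0.0823/3190 = 1.679.

(a) f₀ = 1.036e+04 Hz  (b) Q = 1.679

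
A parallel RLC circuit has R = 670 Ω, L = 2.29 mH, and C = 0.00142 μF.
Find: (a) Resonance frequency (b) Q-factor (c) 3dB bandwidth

Step 1 — Resonance: ω₀ = 1/√(LC) = 1/√(0.00229·1.42e-09) = 5.545e+05 rad/s.
Step 2 — f₀ = ω₀/(2π) = 8.826e+04 Hz.
Step 3 — Parallel Q: Q = R/(ω₀L) = 670/(5.545e+05·0.00229) = 0.5276.
Step 4 — Bandwidth: Δω = ω₀/Q = 1.051e+06 rad/s; BW = Δω/(2π) = 1.673e+05 Hz.

(a) f₀ = 8.826e+04 Hz  (b) Q = 0.5276  (c) BW = 1.673e+05 Hz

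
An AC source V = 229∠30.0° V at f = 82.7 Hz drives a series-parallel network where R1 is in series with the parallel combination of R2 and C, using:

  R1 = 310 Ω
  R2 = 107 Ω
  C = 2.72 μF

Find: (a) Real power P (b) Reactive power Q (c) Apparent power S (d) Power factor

Step 1 — Angular frequency: ω = 2π·f = 2π·82.7 = 519.6 rad/s.
Step 2 — Component impedances:
  R1: Z = R = 310 Ω
  R2: Z = R = 107 Ω
  C: Z = 1/(jωC) = -j/(ω·C) = 0 - j707.5 Ω
Step 3 — Parallel branch: R2 || C = 1/(1/R2 + 1/C) = 104.6 - j15.82 Ω.
Step 4 — Series with R1: Z_total = R1 + (R2 || C) = 414.6 - j15.82 Ω = 414.9∠-2.2° Ω.
Step 5 — Source phasor: V = 229∠30.0° V = 198.3 + j114.5 V.
Step 6 — Current: I = V / Z = 0.4671 + j0.294 A = 0.5519∠32.2° A.
Step 7 — Complex power: S = V·I* = 126.3 - j4.819 VA.
Step 8 — Real power: P = Re(S) = 126.3 W.
Step 9 — Reactive power: Q = Im(S) = -4.819 VAR.
Step 10 — Apparent power: |S| = 126.4 VA.
Step 11 — Power factor: PF = P/|S| = 0.9993 (leading).

(a) P = 126.3 W  (b) Q = -4.819 VAR  (c) S = 126.4 VA  (d) PF = 0.9993 (leading)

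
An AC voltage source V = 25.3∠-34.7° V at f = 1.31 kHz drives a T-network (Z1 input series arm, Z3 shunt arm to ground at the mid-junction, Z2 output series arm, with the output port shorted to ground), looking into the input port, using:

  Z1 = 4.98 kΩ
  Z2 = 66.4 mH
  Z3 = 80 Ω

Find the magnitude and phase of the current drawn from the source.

Step 1 — Angular frequency: ω = 2π·f = 2π·1310 = 8231 rad/s.
Step 2 — Component impedances:
  Z1: Z = R = 4980 Ω
  Z2: Z = jωL = j·8231·0.0664 = 0 + j546.5 Ω
  Z3: Z = R = 80 Ω
Step 3 — With the output port shorted to ground, the output series arm Z2 runs from the junction to ground; the shunt arm Z3 also runs from the junction to ground. They appear in parallel: Z3 || Z2 = 78.32 + j11.46 Ω.
Step 4 — Series with input arm Z1: Z_in = Z1 + (Z3 || Z2) = 5058 + j11.46 Ω = 5058∠0.1° Ω.
Step 5 — Source phasor: V = 25.3∠-34.7° V = 20.8 - j14.4 V.
Step 6 — Ohm's law: I = V / Z_total = (20.8 - j14.4) / (5058 + j11.46) = 0.004106 - j0.002857 A.
Step 7 — Convert to polar: |I| = 0.005002 A, ∠I = -34.8°.

I = 0.005002∠-34.8° A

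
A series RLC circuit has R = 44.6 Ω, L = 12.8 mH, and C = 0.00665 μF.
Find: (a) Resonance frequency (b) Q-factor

Step 1 — Resonance condition Im(Z)=0 gives ω₀ = 1/√(LC).
Step 2 — ω₀ = 1/√(0.0128·6.65e-09) = 1.084e+05 rad/s.
Step 3 — f₀ = ω₀/(2π) = 1.725e+04 Hz.
Step 4 — Series Q: Q = ω₀L/R = 1.084e+05·0.0128/44.6 = 31.11.

(a) f₀ = 1.725e+04 Hz  (b) Q = 31.11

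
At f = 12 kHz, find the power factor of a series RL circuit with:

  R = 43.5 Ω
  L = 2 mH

Step 1 — Angular frequency: ω = 2π·f = 2π·1.2e+04 = 7.54e+04 rad/s.
Step 2 — Component impedances:
  R: Z = R = 43.5 Ω
  L: Z = jωL = j·7.54e+04·0.002 = 0 + j150.8 Ω
Step 3 — Series combination: Z_total = R + L = 43.5 + j150.8 Ω = 156.9∠73.9° Ω.
Step 4 — Power factor: PF = cos(φ) = Re(Z)/|Z| = 43.5/156.9 = 0.2772.
Step 5 — Type: Im(Z) = 150.8 ⇒ lagging (phase φ = 73.9°).

PF = 0.2772 (lagging, φ = 73.9°)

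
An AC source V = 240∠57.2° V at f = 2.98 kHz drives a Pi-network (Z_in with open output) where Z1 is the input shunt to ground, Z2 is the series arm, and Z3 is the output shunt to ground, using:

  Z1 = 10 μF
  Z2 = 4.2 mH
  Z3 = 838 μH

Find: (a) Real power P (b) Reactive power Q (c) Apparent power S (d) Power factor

Step 1 — Angular frequency: ω = 2π·f = 2π·2980 = 1.872e+04 rad/s.
Step 2 — Component impedances:
  Z1: Z = 1/(jωC) = -j/(ω·C) = 0 - j5.341 Ω
  Z2: Z = jωL = j·1.872e+04·0.0042 = 0 + j78.64 Ω
  Z3: Z = jωL = j·1.872e+04·0.000838 = 0 + j15.69 Ω
Step 3 — With open output, the series arm Z2 and the output shunt Z3 appear in series to ground: Z2 + Z3 = 0 + j94.33 Ω.
Step 4 — Parallel with input shunt Z1: Z_in = Z1 || (Z2 + Z3) = 0 - j5.661 Ω = 5.661∠-90.0° Ω.
Step 5 — Source phasor: V = 240∠57.2° V = 130 + j201.7 V.
Step 6 — Current: I = V / Z = -35.63 + j22.96 A = 42.39∠147.2° A.
Step 7 — Complex power: S = V·I* = 0 - j1.017e+04 VA.
Step 8 — Real power: P = Re(S) = 0 W.
Step 9 — Reactive power: Q = Im(S) = -1.017e+04 VAR.
Step 10 — Apparent power: |S| = 1.017e+04 VA.
Step 11 — Power factor: PF = P/|S| = 0 (leading).

(a) P = 0 W  (b) Q = -1.017e+04 VAR  (c) S = 1.017e+04 VA  (d) PF = 0 (leading)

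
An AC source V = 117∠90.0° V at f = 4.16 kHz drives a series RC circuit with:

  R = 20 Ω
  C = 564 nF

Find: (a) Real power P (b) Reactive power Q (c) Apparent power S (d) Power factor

Step 1 — Angular frequency: ω = 2π·f = 2π·4160 = 2.614e+04 rad/s.
Step 2 — Component impedances:
  R: Z = R = 20 Ω
  C: Z = 1/(jωC) = -j/(ω·C) = 0 - j67.83 Ω
Step 3 — Series combination: Z_total = R + C = 20 - j67.83 Ω = 70.72∠-73.6° Ω.
Step 4 — Source phasor: V = 117∠90.0° V = 0 + j117 V.
Step 5 — Current: I = V / Z = -1.587 + j0.4679 A = 1.654∠163.6° A.
Step 6 — Complex power: S = V·I* = 54.74 - j185.7 VA.
Step 7 — Real power: P = Re(S) = 54.74 W.
Step 8 — Reactive power: Q = Im(S) = -185.7 VAR.
Step 9 — Apparent power: |S| = 193.6 VA.
Step 10 — Power factor: PF = P/|S| = 0.2828 (leading).

(a) P = 54.74 W  (b) Q = -185.7 VAR  (c) S = 193.6 VA  (d) PF = 0.2828 (leading)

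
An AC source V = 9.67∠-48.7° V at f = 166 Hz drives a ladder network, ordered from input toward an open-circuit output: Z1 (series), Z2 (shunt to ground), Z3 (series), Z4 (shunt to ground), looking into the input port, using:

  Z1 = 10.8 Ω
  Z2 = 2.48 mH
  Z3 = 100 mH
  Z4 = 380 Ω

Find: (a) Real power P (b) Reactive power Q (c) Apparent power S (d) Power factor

Step 1 — Angular frequency: ω = 2π·f = 2π·166 = 1043 rad/s.
Step 2 — Component impedances:
  Z1: Z = R = 10.8 Ω
  Z2: Z = jωL = j·1043·0.00248 = 0 + j2.587 Ω
  Z3: Z = jωL = j·1043·0.1 = 0 + j104.3 Ω
  Z4: Z = R = 380 Ω
Step 3 — Ladder network (open output): work backward from the far end, alternating series and parallel combinations. Z_in = 10.82 + j2.582 Ω = 11.12∠13.4° Ω.
Step 4 — Source phasor: V = 9.67∠-48.7° V = 6.382 - j7.265 V.
Step 5 — Current: I = V / Z = 0.4066 - j0.7687 A = 0.8696∠-62.1° A.
Step 6 — Complex power: S = V·I* = 8.179 + j1.953 VA.
Step 7 — Real power: P = Re(S) = 8.179 W.
Step 8 — Reactive power: Q = Im(S) = 1.953 VAR.
Step 9 — Apparent power: |S| = 8.409 VA.
Step 10 — Power factor: PF = P/|S| = 0.9727 (lagging).

(a) P = 8.179 W  (b) Q = 1.953 VAR  (c) S = 8.409 VA  (d) PF = 0.9727 (lagging)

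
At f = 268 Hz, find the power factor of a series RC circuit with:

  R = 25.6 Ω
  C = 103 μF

Step 1 — Angular frequency: ω = 2π·f = 2π·268 = 1684 rad/s.
Step 2 — Component impedances:
  R: Z = R = 25.6 Ω
  C: Z = 1/(jωC) = -j/(ω·C) = 0 - j5.766 Ω
Step 3 — Series combination: Z_total = R + C = 25.6 - j5.766 Ω = 26.24∠-12.7° Ω.
Step 4 — Power factor: PF = cos(φ) = Re(Z)/|Z| = 25.6/26.24 = 0.9756.
Step 5 — Type: Im(Z) = -5.766 ⇒ leading (phase φ = -12.7°).

PF = 0.9756 (leading, φ = -12.7°)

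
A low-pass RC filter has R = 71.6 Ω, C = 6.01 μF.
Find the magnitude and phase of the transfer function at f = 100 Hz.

Step 1 — Angular frequency: ω = 2π·100 = 628.3 rad/s.
Step 2 — Transfer function: H(jω) = 1/(1 + jωRC).
Step 3 — Denominator: 1 + jωRC = 1 + j·628.3·71.6·6.01e-06 = 1 + j0.2704.
Step 4 — H = 0.9319 - j0.252.
Step 5 — Magnitude: |H| = 0.9653 (-0.3 dB); phase: φ = -15.1°.

|H| = 0.9653 (-0.3 dB), φ = -15.1°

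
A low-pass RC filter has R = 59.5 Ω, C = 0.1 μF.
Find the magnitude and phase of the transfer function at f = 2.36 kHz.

Step 1 — Angular frequency: ω = 2π·2360 = 1.483e+04 rad/s.
Step 2 — Transfer function: H(jω) = 1/(1 + jωRC).
Step 3 — Denominator: 1 + jωRC = 1 + j·1.483e+04·59.5·1e-07 = 1 + j0.08823.
Step 4 — H = 0.9923 - j0.08755.
Step 5 — Magnitude: |H| = 0.9961 (-0.0 dB); phase: φ = -5.0°.

|H| = 0.9961 (-0.0 dB), φ = -5.0°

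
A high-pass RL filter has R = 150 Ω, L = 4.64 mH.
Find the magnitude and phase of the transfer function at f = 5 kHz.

Step 1 — Angular frequency: ω = 2π·5000 = 3.142e+04 rad/s.
Step 2 — Transfer function: H(jω) = jωL/(R + jωL).
Step 3 — Numerator jωL = j·145.8; denominator R + jωL = 150 + j145.8.
Step 4 — H = 0.4857 + j0.4998.
Step 5 — Magnitude: |H| = 0.6969 (-3.1 dB); phase: φ = 45.8°.

|H| = 0.6969 (-3.1 dB), φ = 45.8°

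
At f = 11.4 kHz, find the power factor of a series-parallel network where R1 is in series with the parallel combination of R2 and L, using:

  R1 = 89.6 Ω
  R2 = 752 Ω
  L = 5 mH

Step 1 — Angular frequency: ω = 2π·f = 2π·1.14e+04 = 7.163e+04 rad/s.
Step 2 — Component impedances:
  R1: Z = R = 89.6 Ω
  R2: Z = R = 752 Ω
  L: Z = jωL = j·7.163e+04·0.005 = 0 + j358.1 Ω
Step 3 — Parallel branch: R2 || L = 1/(1/R2 + 1/L) = 139 + j291.9 Ω.
Step 4 — Series with R1: Z_total = R1 + (R2 || L) = 228.6 + j291.9 Ω = 370.8∠51.9° Ω.
Step 5 — Power factor: PF = cos(φ) = Re(Z)/|Z| = 228.63/370.8 = 0.6166.
Step 6 — Type: Im(Z) = 291.9 ⇒ lagging (phase φ = 51.9°).

PF = 0.6166 (lagging, φ = 51.9°)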